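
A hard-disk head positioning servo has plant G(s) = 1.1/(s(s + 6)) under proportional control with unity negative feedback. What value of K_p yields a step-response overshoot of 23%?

From %OS = 100·exp(−πζ/√(1−ζ²)) = 23%, ζ = −ln(0.23)/√(π²+ln²(0.23)) = 0.4237.
Characteristic equation s² + 6s + 1.1K_p = 0 gives ζ = 6/(2√(1.1K_p)).
Setting ζ = 0.4237: √(1.1K_p) = 6/(2·0.4237) = 7.08, so K_p = 50.12/1.1 = 45.6.

K_p = 45.6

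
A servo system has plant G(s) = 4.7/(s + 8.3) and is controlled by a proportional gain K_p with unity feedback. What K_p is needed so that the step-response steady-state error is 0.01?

K_p = 175

The loop is type 0, so e_ss(step) = 1/(1 + K_pos) with K_pos = K_p·G(0).
G(0) = 0.5663. Require 1/(1 + K_p·0.5663) = 0.01, so 1 + 0.5663·K_p = 100.
K_p = (100 − 1)/0.5663 = 175.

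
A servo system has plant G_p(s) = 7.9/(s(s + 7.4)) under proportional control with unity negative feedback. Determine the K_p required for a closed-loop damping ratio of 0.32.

Closed-loop characteristic equation: s² + 7.4s + K_p·7.9 = 0.
So ω_n = √(7.9K_p) and 2ζω_n = 7.4, giving ζ = 7.4/(2√(7.9K_p)).
Setting ζ = 0.32: √(7.9K_p) = 7.4/(2·0.32) = 11.56, so K_p = 133.7/7.9 = 16.9.

K_p = 16.9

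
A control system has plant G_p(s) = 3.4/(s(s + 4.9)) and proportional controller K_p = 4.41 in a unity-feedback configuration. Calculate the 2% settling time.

Closed-loop characteristic equation: s² + 4.9s + 14.99 = 0, so ω_n = 3.872 rad/s and ζ = 4.9/(2·3.872) = 0.6327.
2% settling time T_s ≈ 4/(ζω_n) = 4/2.45 = 1.63 s.

T_s ≈ 1.63 s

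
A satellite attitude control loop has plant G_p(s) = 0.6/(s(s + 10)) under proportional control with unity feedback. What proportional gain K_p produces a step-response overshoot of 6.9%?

From %OS = 100·exp(−πζ/√(1−ζ²)) = 6.9%, ζ = −ln(0.069)/√(π²+ln²(0.069)) = 0.6481.
Characteristic equation s² + 10s + 0.6K_p = 0 gives ζ = 10/(2√(0.6K_p)).
Setting ζ = 0.6481: √(0.6K_p) = 10/(2·0.6481) = 7.715, so K_p = 59.52/0.6 = 99.2.

K_p = 99.2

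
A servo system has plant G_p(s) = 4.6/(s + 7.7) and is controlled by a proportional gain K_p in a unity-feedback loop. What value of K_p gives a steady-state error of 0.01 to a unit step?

K_p = 166

For a type-0 loop with proportional control, e_ss = 1/(1 + K_p·G_p(0)).
G_p(0) = 0.5974. Require 1/(1 + K_p·0.5974) = 0.01, so 1 + 0.5974·K_p = 100.
K_p = (100 − 1)/0.5974 = 166.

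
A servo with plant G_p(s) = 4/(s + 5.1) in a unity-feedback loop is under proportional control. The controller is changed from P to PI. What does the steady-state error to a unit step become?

0

The integrator makes K_pos = lim_{s→0} C(s)G(s) infinite, so e_ss = 1/(1+K_pos) = 0.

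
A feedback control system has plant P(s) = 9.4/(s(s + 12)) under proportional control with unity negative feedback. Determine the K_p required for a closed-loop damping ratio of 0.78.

Closed-loop characteristic equation: s² + 12s + K_p·9.4 = 0.
So ω_n = √(9.4K_p) and 2ζω_n = 12, giving ζ = 12/(2√(9.4K_p)).
Setting ζ = 0.78: √(9.4K_p) = 12/(2·0.78) = 7.692, so K_p = 59.17/9.4 = 6.29.

K_p = 6.29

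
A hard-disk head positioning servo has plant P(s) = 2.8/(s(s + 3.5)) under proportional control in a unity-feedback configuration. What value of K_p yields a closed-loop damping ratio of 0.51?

Closed-loop characteristic equation: s² + 3.5s + K_p·2.8 = 0.
So ω_n = √(2.8K_p) and 2ζω_n = 3.5, giving ζ = 3.5/(2√(2.8K_p)).
Setting ζ = 0.51: √(2.8K_p) = 3.5/(2·0.51) = 3.431, so K_p = 11.77/2.8 = 4.21.

K_p = 4.21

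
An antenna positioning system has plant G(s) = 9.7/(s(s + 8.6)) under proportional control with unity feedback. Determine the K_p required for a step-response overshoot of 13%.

From %OS = 100·exp(−πζ/√(1−ζ²)) = 13%, ζ = −ln(0.13)/√(π²+ln²(0.13)) = 0.5446.
Characteristic equation s² + 8.6s + 9.7K_p = 0 gives ζ = 8.6/(2√(9.7K_p)).
Setting ζ = 0.5446: √(9.7K_p) = 8.6/(2·0.5446) = 7.895, so K_p = 62.33/9.7 = 6.43.

K_p = 6.43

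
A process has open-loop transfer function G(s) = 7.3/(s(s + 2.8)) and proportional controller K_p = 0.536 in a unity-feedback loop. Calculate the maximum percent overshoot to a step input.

The closed-loop denominator s² + 2.8s + 3.913 gives ω_n = √3.913 = 1.978 and ζ = 2.8/(2ω_n) = 0.7078.
%OS = 100·exp(−πζ/√(1−ζ²)) = 100·exp(−π·0.7078/√0.4991) = 4.3%.

4.3%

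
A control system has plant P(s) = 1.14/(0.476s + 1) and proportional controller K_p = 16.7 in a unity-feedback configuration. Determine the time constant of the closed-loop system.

τ = 0.0238 s

Closed loop: T(s) = K_p·P/(1+K_p·P) = 19.04/(0.476s + 1 + 19.04), with pole at s = −(1 + 19.04)/0.476 = −42.1.
Closed-loop time constant τ = 1/42.1 = 0.0238 s.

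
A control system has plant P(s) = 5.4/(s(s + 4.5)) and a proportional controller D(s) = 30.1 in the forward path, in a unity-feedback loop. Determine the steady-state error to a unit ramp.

0.0277

The loop has one pole at the origin (type 1). Velocity error constant K_v = lim_{s→0} s·D(s)P(s) = 30.1·5.4/4.5 = 36.12.
Steady-state error to a unit ramp: e_ss = 1/K_v = 0.0277.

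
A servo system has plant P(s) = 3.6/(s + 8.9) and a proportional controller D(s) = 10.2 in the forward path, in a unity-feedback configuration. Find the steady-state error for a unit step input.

The loop is type 0. Static position error constant K_pos = D(0)·P(0) = 10.2·0.4045 = 4.126.
Steady-state error to a unit step: e_ss = 1/(1+K_pos) = 1/5.126 = 0.195.

0.195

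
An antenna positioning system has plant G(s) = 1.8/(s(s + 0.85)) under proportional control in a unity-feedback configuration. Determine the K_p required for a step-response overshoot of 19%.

K_p = 0.459

From %OS = 100·exp(−πζ/√(1−ζ²)) = 19%, ζ = −ln(0.19)/√(π²+ln²(0.19)) = 0.4673.
Characteristic equation s² + 0.85s + 1.8K_p = 0 gives ζ = 0.85/(2√(1.8K_p)).
Setting ζ = 0.4673: √(1.8K_p) = 0.85/(2·0.4673) = 0.9094, so K_p = 0.827/1.8 = 0.459.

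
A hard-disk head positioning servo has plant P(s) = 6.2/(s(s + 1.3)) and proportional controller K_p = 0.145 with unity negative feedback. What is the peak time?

The closed-loop denominator s² + 1.3s + 0.899 gives ω_n = √0.899 = 0.9482 and ζ = 1.3/(2ω_n) = 0.6855.
Damped frequency ω_d = ω_n√(1−ζ²) = 0.6903 rad/s, so peak time T_p = π/ω_d = 4.55 s.

T_p = 4.55 s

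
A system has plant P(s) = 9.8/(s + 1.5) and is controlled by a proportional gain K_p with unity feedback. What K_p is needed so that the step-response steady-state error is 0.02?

Steady-state error for a unit step on this type-0 loop is 1/(1 + K_p·P(0)).
P(0) = 6.533. Require 1/(1 + K_p·6.533) = 0.02, so 1 + 6.533·K_p = 50.
K_p = (50 − 1)/6.533 = 7.5.

K_p = 7.5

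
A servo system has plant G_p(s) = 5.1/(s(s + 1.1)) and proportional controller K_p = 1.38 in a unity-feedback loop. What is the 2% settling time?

T_s ≈ 7.27 s

From 1 + K_pG_p(s) = 0: s² + 1.1s + 7.038 = 0 ⇒ ω_n = 2.653, ζ = 0.2073.
2% settling time T_s ≈ 4/(ζω_n) = 4/0.55 = 7.27 s.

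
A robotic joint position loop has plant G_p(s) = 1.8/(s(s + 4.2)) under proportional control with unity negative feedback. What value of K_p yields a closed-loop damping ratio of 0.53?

K_p = 8.72

Closed-loop characteristic equation: s² + 4.2s + K_p·1.8 = 0.
So ω_n = √(1.8K_p) and 2ζω_n = 4.2, giving ζ = 4.2/(2√(1.8K_p)).
Setting ζ = 0.53: √(1.8K_p) = 4.2/(2·0.53) = 3.962, so K_p = 15.7/1.8 = 8.72.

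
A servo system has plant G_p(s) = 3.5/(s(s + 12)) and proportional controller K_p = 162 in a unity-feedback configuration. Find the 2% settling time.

The closed-loop denominator s² + 12s + 567 gives ω_n = √567 = 23.81 and ζ = 12/(2ω_n) = 0.252.
2% settling time T_s ≈ 4/(ζω_n) = 4/6 = 0.667 s.

T_s ≈ 0.667 s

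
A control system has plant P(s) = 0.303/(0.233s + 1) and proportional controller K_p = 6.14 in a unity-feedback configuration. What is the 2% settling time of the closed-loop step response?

Closed loop: T(s) = K_p·P/(1+K_p·P) = 1.86/(0.233s + 1 + 1.86), with pole at s = −(1 + 1.86)/0.233 = −12.28.
τ = 1/12.28 = 0.08146 s, so 2% settling time ≈ 4τ = 0.326 s.

T_s ≈ 0.326 s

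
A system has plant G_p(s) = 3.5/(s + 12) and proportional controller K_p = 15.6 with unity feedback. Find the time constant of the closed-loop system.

Closed-loop transfer function: T(s) = K_p·G_p(s)/(1 + K_p·G_p(s)) = 54.6/(s + 12 + 54.6) = 54.6/(s + 66.6).
Time constant τ = 1/66.6 = 0.015 s.

τ = 0.015 s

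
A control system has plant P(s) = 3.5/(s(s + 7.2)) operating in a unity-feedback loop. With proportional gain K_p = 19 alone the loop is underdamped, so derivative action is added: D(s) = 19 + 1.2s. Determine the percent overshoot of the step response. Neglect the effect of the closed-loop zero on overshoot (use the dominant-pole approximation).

4.64%

Forward path: (19 + 1.2s)·3.5/(s(s+7.2)). The closed-loop characteristic equation is s² + (7.2 + 3.5·1.2)s + 3.5·19 = 0.
That is s² + 11.4s + 66.5 = 0, so ω_n = 8.155 rad/s and ζ = 11.4/(2·8.155) = 0.699.
%OS = 100·exp(−πζ/√(1−ζ²)) = 4.64%.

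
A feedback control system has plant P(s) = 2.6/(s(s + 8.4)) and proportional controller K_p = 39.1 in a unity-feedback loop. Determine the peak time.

T_p = 0.343 s

The closed-loop denominator s² + 8.4s + 101.7 gives ω_n = √101.7 = 10.08 and ζ = 8.4/(2ω_n) = 0.4166.
Damped frequency ω_d = ω_n√(1−ζ²) = 9.166 rad/s, so peak time T_p = π/ω_d = 0.343 s.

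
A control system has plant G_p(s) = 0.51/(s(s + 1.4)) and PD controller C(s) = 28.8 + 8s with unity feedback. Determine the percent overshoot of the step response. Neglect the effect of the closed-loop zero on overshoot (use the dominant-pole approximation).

4.03%

Forward path: (28.8 + 8s)·0.51/(s(s+1.4)). The closed-loop characteristic equation is s² + (1.4 + 0.51·8)s + 0.51·28.8 = 0.
That is s² + 5.48s + 14.69 = 0, so ω_n = 3.832 rad/s and ζ = 5.48/(2·3.832) = 0.7149.
%OS = 100·exp(−πζ/√(1−ζ²)) = 4.03%.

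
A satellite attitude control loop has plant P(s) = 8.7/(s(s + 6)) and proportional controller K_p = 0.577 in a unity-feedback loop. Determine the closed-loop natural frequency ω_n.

ω_n = 2.24 rad/s

With unity feedback the closed-loop characteristic equation is s² + 6s + 0.577·8.7 = s² + 6s + 5.02 = 0.
Matching s² + 2ζω_n s + ω_n²: ω_n = √5.02 = 2.241 rad/s and 2ζω_n = 6, so ζ = 6/(2·2.241) = 1.34.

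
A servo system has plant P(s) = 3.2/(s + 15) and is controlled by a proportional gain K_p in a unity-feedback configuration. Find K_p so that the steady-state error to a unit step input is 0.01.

The loop is type 0, so e_ss(step) = 1/(1 + K_pos) with K_pos = K_p·P(0).
P(0) = 0.2133. Require 1/(1 + K_p·0.2133) = 0.01, so 1 + 0.2133·K_p = 100.
K_p = (100 − 1)/0.2133 = 464.

K_p = 464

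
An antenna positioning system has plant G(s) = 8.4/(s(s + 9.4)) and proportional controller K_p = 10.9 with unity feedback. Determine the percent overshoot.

17%

From 1 + K_pG(s) = 0: s² + 9.4s + 91.56 = 0 ⇒ ω_n = 9.569, ζ = 0.4912.
%OS = 100·exp(−πζ/√(1−ζ²)) = 100·exp(−π·0.4912/√0.7587) = 17%.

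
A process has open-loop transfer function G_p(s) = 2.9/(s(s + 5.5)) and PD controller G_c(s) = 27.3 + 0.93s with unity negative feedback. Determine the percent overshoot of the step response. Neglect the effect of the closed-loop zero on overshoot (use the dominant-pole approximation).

19.6%

Forward path: (27.3 + 0.93s)·2.9/(s(s+5.5)). The closed-loop characteristic equation is s² + (5.5 + 2.9·0.93)s + 2.9·27.3 = 0.
That is s² + 8.197s + 79.17 = 0, so ω_n = 8.898 rad/s and ζ = 8.197/(2·8.898) = 0.4606.
%OS = 100·exp(−πζ/√(1−ζ²)) = 19.6%.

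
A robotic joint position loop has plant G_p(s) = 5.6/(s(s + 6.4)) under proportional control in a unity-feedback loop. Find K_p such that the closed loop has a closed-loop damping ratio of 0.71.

Closed-loop characteristic equation: s² + 6.4s + K_p·5.6 = 0.
So ω_n = √(5.6K_p) and 2ζω_n = 6.4, giving ζ = 6.4/(2√(5.6K_p)).
Setting ζ = 0.71: √(5.6K_p) = 6.4/(2·0.71) = 4.507, so K_p = 20.31/5.6 = 3.63.

K_p = 3.63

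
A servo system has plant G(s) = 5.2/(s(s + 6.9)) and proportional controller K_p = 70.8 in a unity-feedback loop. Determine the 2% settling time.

T_s ≈ 1.16 s

Closed-loop characteristic equation: s² + 6.9s + 368.2 = 0, so ω_n = 19.19 rad/s and ζ = 6.9/(2·19.19) = 0.1798.
2% settling time T_s ≈ 4/(ζω_n) = 4/3.45 = 1.16 s.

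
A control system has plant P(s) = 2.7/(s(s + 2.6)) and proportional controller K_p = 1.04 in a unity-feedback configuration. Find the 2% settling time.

T_s ≈ 3.08 s

Closed-loop characteristic equation: s² + 2.6s + 2.808 = 0, so ω_n = 1.676 rad/s and ζ = 2.6/(2·1.676) = 0.7758.
2% settling time T_s ≈ 4/(ζω_n) = 4/1.3 = 3.08 s.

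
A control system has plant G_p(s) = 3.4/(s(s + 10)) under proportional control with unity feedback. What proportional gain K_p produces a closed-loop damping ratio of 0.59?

Closed-loop characteristic equation: s² + 10s + K_p·3.4 = 0.
So ω_n = √(3.4K_p) and 2ζω_n = 10, giving ζ = 10/(2√(3.4K_p)).
Setting ζ = 0.59: √(3.4K_p) = 10/(2·0.59) = 8.475, so K_p = 71.82/3.4 = 21.1.

K_p = 21.1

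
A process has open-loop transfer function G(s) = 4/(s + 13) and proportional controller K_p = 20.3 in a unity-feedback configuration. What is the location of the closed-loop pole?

Closed-loop transfer function: T(s) = K_p·G(s)/(1 + K_p·G(s)) = 81.2/(s + 13 + 81.2) = 81.2/(s + 94.2).
The closed-loop pole is at s = −94.2.

s = -94.2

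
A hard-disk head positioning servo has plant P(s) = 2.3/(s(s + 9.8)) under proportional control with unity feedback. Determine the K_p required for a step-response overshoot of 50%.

From %OS = 100·exp(−πζ/√(1−ζ²)) = 50%, ζ = −ln(0.5)/√(π²+ln²(0.5)) = 0.2155.
Characteristic equation s² + 9.8s + 2.3K_p = 0 gives ζ = 9.8/(2√(2.3K_p)).
Setting ζ = 0.2155: √(2.3K_p) = 9.8/(2·0.2155) = 22.74, so K_p = 517.2/2.3 = 225.

K_p = 225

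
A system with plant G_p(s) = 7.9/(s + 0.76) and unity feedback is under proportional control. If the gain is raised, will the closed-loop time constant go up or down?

Closed-loop pole is at s = −(0.76+K_p·7.9); larger K_p moves it further left, so τ = 1/(0.76+K_p·7.9) decreases.

decrease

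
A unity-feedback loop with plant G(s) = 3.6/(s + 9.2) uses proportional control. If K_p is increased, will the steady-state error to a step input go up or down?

e_ss = 1/(1 + K_p·G(0)); a larger K_p raises the denominator, so e_ss decreases.

decrease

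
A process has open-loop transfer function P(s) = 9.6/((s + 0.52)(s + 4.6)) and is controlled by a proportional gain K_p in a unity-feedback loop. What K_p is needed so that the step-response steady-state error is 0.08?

The loop is type 0, so e_ss(step) = 1/(1 + K_pos) with K_pos = K_p·P(0).
P(0) = 4.013. Require 1/(1 + K_p·4.013) = 0.08, so 1 + 4.013·K_p = 12.5.
K_p = (12.5 − 1)/4.013 = 2.87.

K_p = 2.87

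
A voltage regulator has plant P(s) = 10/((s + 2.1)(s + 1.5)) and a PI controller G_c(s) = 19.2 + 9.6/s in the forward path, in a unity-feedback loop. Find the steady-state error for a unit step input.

The open loop G_c(s)P(s) has a pole at the origin (type 1), so the static position error constant is infinite and e_ss = 1/(1+∞) = 0.

0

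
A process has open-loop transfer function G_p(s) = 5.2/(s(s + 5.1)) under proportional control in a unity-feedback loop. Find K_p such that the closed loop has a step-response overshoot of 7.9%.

From %OS = 100·exp(−πζ/√(1−ζ²)) = 7.9%, ζ = −ln(0.079)/√(π²+ln²(0.079)) = 0.6285.
Characteristic equation s² + 5.1s + 5.2K_p = 0 gives ζ = 5.1/(2√(5.2K_p)).
Setting ζ = 0.6285: √(5.2K_p) = 5.1/(2·0.6285) = 4.057, so K_p = 16.46/5.2 = 3.17.

K_p = 3.17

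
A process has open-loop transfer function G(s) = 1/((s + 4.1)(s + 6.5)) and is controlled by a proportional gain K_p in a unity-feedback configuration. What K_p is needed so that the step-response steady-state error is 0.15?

The loop is type 0, so e_ss(step) = 1/(1 + K_pos) with K_pos = K_p·G(0).
G(0) = 0.03752. Require 1/(1 + K_p·0.03752) = 0.15, so 1 + 0.03752·K_p = 6.667.
K_p = (6.667 − 1)/0.03752 = 151.

K_p = 151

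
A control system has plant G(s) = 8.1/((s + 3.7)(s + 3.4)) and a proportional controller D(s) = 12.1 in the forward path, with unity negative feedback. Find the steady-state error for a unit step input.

0.114

The loop is type 0. Static position error constant K_pos = D(0)·G(0) = 12.1·0.6439 = 7.791.
Steady-state error to a unit step: e_ss = 1/(1+K_pos) = 1/8.791 = 0.114.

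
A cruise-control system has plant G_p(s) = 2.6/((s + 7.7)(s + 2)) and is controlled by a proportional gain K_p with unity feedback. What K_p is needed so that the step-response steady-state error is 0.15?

K_p = 33.6

Steady-state error for a unit step on this type-0 loop is 1/(1 + K_p·G_p(0)).
G_p(0) = 0.1688. Require 1/(1 + K_p·0.1688) = 0.15, so 1 + 0.1688·K_p = 6.667.
K_p = (6.667 − 1)/0.1688 = 33.6.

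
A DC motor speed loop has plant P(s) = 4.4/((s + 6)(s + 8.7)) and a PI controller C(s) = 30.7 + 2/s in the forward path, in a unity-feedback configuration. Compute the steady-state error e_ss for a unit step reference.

0

The open loop C(s)P(s) has a pole at the origin (type 1), so the static position error constant is infinite and e_ss = 1/(1+∞) = 0.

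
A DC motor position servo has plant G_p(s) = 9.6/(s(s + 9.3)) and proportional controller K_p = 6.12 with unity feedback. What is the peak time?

Closed-loop characteristic equation: s² + 9.3s + 58.75 = 0, so ω_n = 7.665 rad/s and ζ = 9.3/(2·7.665) = 0.6067.
Damped frequency ω_d = ω_n√(1−ζ²) = 6.093 rad/s, so peak time T_p = π/ω_d = 0.516 s.

T_p = 0.516 s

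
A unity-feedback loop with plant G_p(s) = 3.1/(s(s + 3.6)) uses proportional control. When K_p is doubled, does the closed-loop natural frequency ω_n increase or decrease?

increase

ω_n = √(3.1·K_p), which grows with K_p.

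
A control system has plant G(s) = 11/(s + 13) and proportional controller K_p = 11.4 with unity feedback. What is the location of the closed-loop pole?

s = -138.4

Closed-loop transfer function: T(s) = K_p·G(s)/(1 + K_p·G(s)) = 125.4/(s + 13 + 125.4) = 125.4/(s + 138.4).
The closed-loop pole is at s = −138.4.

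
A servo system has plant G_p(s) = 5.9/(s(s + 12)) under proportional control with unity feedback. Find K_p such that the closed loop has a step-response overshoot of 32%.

K_p = 52.5

From %OS = 100·exp(−πζ/√(1−ζ²)) = 32%, ζ = −ln(0.32)/√(π²+ln²(0.32)) = 0.341.
Characteristic equation s² + 12s + 5.9K_p = 0 gives ζ = 12/(2√(5.9K_p)).
Setting ζ = 0.341: √(5.9K_p) = 12/(2·0.341) = 17.6, so K_p = 309.7/5.9 = 52.5.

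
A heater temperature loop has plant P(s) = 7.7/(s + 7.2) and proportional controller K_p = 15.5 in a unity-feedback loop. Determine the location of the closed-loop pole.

s = -126.6

Closed-loop transfer function: T(s) = K_p·P(s)/(1 + K_p·P(s)) = 119.4/(s + 7.2 + 119.4) = 119.4/(s + 126.6).
The closed-loop pole is at s = −126.6.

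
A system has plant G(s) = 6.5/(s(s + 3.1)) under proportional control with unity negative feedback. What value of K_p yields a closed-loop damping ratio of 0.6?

K_p = 1.03

Closed-loop characteristic equation: s² + 3.1s + K_p·6.5 = 0.
So ω_n = √(6.5K_p) and 2ζω_n = 3.1, giving ζ = 3.1/(2√(6.5K_p)).
Setting ζ = 0.6: √(6.5K_p) = 3.1/(2·0.6) = 2.583, so K_p = 6.674/6.5 = 1.03.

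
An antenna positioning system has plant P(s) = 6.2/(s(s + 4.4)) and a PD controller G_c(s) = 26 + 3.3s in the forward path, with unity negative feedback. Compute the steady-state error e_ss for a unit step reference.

The open loop G_c(s)P(s) has a pole at the origin (type 1), so the static position error constant is infinite and e_ss = 1/(1+∞) = 0.

0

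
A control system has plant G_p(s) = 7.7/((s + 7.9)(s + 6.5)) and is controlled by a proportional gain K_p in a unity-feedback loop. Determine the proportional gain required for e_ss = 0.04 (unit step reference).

K_p = 160

For a type-0 loop with proportional control, e_ss = 1/(1 + K_p·G_p(0)).
G_p(0) = 0.15. Require 1/(1 + K_p·0.15) = 0.04, so 1 + 0.15·K_p = 25.
K_p = (25 − 1)/0.15 = 160.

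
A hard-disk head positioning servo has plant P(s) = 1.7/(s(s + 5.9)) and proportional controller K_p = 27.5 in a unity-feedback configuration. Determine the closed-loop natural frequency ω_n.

The closed-loop denominator is s(s+5.9) + 27.5·1.7 = s² + 5.9s + 46.75.
So ω_n² = 46.75 ⇒ ω_n = 6.837 rad/s, and ζ = 5.9/(2ω_n) = 0.431.

ω_n = 6.84 rad/s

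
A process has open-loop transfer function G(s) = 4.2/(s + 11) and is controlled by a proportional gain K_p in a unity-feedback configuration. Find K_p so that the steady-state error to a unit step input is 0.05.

K_p = 49.8

Steady-state error for a unit step on this type-0 loop is 1/(1 + K_p·G(0)).
G(0) = 0.3818. Require 1/(1 + K_p·0.3818) = 0.05, so 1 + 0.3818·K_p = 20.
K_p = (20 − 1)/0.3818 = 49.8.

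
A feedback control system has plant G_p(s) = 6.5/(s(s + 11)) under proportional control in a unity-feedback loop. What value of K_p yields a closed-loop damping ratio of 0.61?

Closed-loop characteristic equation: s² + 11s + K_p·6.5 = 0.
So ω_n = √(6.5K_p) and 2ζω_n = 11, giving ζ = 11/(2√(6.5K_p)).
Setting ζ = 0.61: √(6.5K_p) = 11/(2·0.61) = 9.016, so K_p = 81.3/6.5 = 12.5.

K_p = 12.5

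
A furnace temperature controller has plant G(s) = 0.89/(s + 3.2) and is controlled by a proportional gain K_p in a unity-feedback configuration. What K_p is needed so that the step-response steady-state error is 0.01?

Steady-state error for a unit step on this type-0 loop is 1/(1 + K_p·G(0)).
G(0) = 0.2781. Require 1/(1 + K_p·0.2781) = 0.01, so 1 + 0.2781·K_p = 100.
K_p = (100 − 1)/0.2781 = 356.

K_p = 356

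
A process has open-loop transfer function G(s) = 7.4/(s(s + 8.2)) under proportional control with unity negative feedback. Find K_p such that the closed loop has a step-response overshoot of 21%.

K_p = 11.5

From %OS = 100·exp(−πζ/√(1−ζ²)) = 21%, ζ = −ln(0.21)/√(π²+ln²(0.21)) = 0.4449.
Characteristic equation s² + 8.2s + 7.4K_p = 0 gives ζ = 8.2/(2√(7.4K_p)).
Setting ζ = 0.4449: √(7.4K_p) = 8.2/(2·0.4449) = 9.216, so K_p = 84.93/7.4 = 11.5.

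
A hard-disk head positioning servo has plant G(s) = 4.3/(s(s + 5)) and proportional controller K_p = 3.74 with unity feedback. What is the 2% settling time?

Closed-loop characteristic equation: s² + 5s + 16.08 = 0, so ω_n = 4.01 rad/s and ζ = 5/(2·4.01) = 0.6234.
2% settling time T_s ≈ 4/(ζω_n) = 4/2.5 = 1.6 s.

T_s ≈ 1.6 s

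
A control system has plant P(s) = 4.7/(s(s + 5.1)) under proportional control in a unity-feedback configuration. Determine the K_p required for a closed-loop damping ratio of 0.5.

Closed-loop characteristic equation: s² + 5.1s + K_p·4.7 = 0.
So ω_n = √(4.7K_p) and 2ζω_n = 5.1, giving ζ = 5.1/(2√(4.7K_p)).
Setting ζ = 0.5: √(4.7K_p) = 5.1/(2·0.5) = 5.1, so K_p = 26.01/4.7 = 5.53.

K_p = 5.53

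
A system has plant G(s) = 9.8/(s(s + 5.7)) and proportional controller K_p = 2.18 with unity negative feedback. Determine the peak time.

From 1 + K_pG(s) = 0: s² + 5.7s + 21.36 = 0 ⇒ ω_n = 4.622, ζ = 0.6166.
Damped frequency ω_d = ω_n√(1−ζ²) = 3.639 rad/s, so peak time T_p = π/ω_d = 0.863 s.

T_p = 0.863 s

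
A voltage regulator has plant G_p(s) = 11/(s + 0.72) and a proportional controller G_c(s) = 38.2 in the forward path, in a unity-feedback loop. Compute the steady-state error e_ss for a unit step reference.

0.00171

The loop is type 0. Static position error constant K_pos = G_c(0)·G_p(0) = 38.2·15.28 = 583.6.
Steady-state error to a unit step: e_ss = 1/(1+K_pos) = 1/584.6 = 0.00171.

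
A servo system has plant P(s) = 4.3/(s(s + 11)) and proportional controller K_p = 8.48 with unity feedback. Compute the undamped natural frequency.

ω_n = 6.04 rad/s

The closed-loop denominator is s(s+11) + 8.48·4.3 = s² + 11s + 36.46.
So ω_n² = 36.46 ⇒ ω_n = 6.039 rad/s, and ζ = 11/(2ω_n) = 0.911.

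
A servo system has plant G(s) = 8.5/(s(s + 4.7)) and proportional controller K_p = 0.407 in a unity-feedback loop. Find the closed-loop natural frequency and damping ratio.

ω_n = 1.86 rad/s, ζ = 1.26

With unity feedback the closed-loop characteristic equation is s² + 4.7s + 0.407·8.5 = s² + 4.7s + 3.459 = 0.
Matching s² + 2ζω_n s + ω_n²: ω_n = √3.459 = 1.86 rad/s and 2ζω_n = 4.7, so ζ = 4.7/(2·1.86) = 1.26.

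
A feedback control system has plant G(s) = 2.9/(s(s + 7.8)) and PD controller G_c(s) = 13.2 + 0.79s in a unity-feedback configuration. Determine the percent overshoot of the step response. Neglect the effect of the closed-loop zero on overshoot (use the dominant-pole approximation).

1.2%

Forward path: (13.2 + 0.79s)·2.9/(s(s+7.8)). The closed-loop characteristic equation is s² + (7.8 + 2.9·0.79)s + 2.9·13.2 = 0.
That is s² + 10.09s + 38.28 = 0, so ω_n = 6.187 rad/s and ζ = 10.09/(2·6.187) = 0.8155.
%OS = 100·exp(−πζ/√(1−ζ²)) = 1.2%.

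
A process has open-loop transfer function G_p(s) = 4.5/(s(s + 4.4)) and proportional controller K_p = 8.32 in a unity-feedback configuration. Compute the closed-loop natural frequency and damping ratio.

ω_n = 6.12 rad/s, ζ = 0.36

1 + K_p·G_p(s) = 0 gives s² + 4.4s + 37.44 = 0.
Matching s² + 2ζω_n s + ω_n²: ω_n = √37.44 = 6.119 rad/s and 2ζω_n = 4.4, so ζ = 4.4/(2·6.119) = 0.36.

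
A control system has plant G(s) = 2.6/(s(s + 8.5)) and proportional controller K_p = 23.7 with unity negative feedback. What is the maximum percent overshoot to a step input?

The closed-loop denominator s² + 8.5s + 61.62 gives ω_n = √61.62 = 7.85 and ζ = 8.5/(2ω_n) = 0.5414.
%OS = 100·exp(−πζ/√(1−ζ²)) = 100·exp(−π·0.5414/√0.7069) = 13.2%.

13.2%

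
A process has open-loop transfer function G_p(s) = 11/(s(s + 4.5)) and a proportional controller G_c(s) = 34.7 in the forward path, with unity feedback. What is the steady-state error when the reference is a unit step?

0

The open loop G_c(s)G_p(s) has a pole at the origin (type 1), so the static position error constant is infinite and e_ss = 1/(1+∞) = 0.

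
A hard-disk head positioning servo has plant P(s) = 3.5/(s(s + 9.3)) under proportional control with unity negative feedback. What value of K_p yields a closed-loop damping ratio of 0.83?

K_p = 8.97

Closed-loop characteristic equation: s² + 9.3s + K_p·3.5 = 0.
So ω_n = √(3.5K_p) and 2ζω_n = 9.3, giving ζ = 9.3/(2√(3.5K_p)).
Setting ζ = 0.83: √(3.5K_p) = 9.3/(2·0.83) = 5.602, so K_p = 31.39/3.5 = 8.97.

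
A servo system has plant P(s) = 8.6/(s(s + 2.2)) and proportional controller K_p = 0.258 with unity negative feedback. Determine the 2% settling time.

T_s ≈ 3.64 s

Closed-loop characteristic equation: s² + 2.2s + 2.219 = 0, so ω_n = 1.49 rad/s and ζ = 2.2/(2·1.49) = 0.7385.
2% settling time T_s ≈ 4/(ζω_n) = 4/1.1 = 3.64 s.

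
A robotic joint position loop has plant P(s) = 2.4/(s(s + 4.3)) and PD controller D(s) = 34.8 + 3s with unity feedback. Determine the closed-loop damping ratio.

ζ = 0.629

Forward path: (34.8 + 3s)·2.4/(s(s+4.3)). The closed-loop characteristic equation is s² + (4.3 + 2.4·3)s + 2.4·34.8 = 0.
That is s² + 11.5s + 83.52 = 0, so ω_n = 9.139 rad/s and ζ = 11.5/(2·9.139) = 0.6292.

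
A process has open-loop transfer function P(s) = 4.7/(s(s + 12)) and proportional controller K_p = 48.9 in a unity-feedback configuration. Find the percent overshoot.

The closed-loop denominator s² + 12s + 229.8 gives ω_n = √229.8 = 15.16 and ζ = 12/(2ω_n) = 0.3958.
%OS = 100·exp(−πζ/√(1−ζ²)) = 100·exp(−π·0.3958/√0.8434) = 25.8%.

25.8%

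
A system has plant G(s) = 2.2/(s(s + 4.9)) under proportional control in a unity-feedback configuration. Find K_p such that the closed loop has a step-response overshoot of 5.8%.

From %OS = 100·exp(−πζ/√(1−ζ²)) = 5.8%, ζ = −ln(0.058)/√(π²+ln²(0.058)) = 0.6716.
Characteristic equation s² + 4.9s + 2.2K_p = 0 gives ζ = 4.9/(2√(2.2K_p)).
Setting ζ = 0.6716: √(2.2K_p) = 4.9/(2·0.6716) = 3.648, so K_p = 13.31/2.2 = 6.05.

K_p = 6.05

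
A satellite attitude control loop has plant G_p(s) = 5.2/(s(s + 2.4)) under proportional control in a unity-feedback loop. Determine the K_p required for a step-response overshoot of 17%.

From %OS = 100·exp(−πζ/√(1−ζ²)) = 17%, ζ = −ln(0.17)/√(π²+ln²(0.17)) = 0.4913.
Characteristic equation s² + 2.4s + 5.2K_p = 0 gives ζ = 2.4/(2√(5.2K_p)).
Setting ζ = 0.4913: √(5.2K_p) = 2.4/(2·0.4913) = 2.443, so K_p = 5.966/5.2 = 1.15.

K_p = 1.15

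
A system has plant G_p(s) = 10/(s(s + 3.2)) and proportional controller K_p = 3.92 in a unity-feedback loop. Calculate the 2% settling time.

Closed-loop characteristic equation: s² + 3.2s + 39.2 = 0, so ω_n = 6.261 rad/s and ζ = 3.2/(2·6.261) = 0.2556.
2% settling time T_s ≈ 4/(ζω_n) = 4/1.6 = 2.5 s.

T_s ≈ 2.5 s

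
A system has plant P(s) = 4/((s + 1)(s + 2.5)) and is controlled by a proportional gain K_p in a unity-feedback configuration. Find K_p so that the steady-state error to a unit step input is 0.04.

For a type-0 loop with proportional control, e_ss = 1/(1 + K_p·P(0)).
P(0) = 1.6. Require 1/(1 + K_p·1.6) = 0.04, so 1 + 1.6·K_p = 25.
K_p = (25 − 1)/1.6 = 15.

K_p = 15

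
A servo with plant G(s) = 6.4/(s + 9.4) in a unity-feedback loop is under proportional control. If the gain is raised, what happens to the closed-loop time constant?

The closed-loop bandwidth 9.4+K_p·6.4 grows with K_p, so τ shrinks.

decrease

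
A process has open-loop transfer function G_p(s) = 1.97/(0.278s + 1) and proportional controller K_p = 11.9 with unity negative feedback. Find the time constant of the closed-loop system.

τ = 0.0114 s

Closed loop: T(s) = K_p·G_p/(1+K_p·G_p) = 23.44/(0.278s + 1 + 23.44), with pole at s = −(1 + 23.44)/0.278 = −87.92.
Closed-loop time constant τ = 1/87.92 = 0.0114 s.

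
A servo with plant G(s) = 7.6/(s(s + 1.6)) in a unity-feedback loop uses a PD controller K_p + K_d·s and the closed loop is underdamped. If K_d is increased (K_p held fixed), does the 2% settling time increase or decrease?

decrease

Characteristic equation s² + (1.6 + 7.6K_d)s + 7.6K_p = 0: raising K_d increases ζω_n = (1.6+7.6K_d)/2 while the loop stays underdamped, so T_s ≈ 4/(ζω_n) decreases.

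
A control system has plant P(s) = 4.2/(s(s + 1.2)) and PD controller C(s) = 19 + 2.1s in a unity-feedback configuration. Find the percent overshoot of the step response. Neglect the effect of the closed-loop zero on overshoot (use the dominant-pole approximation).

11.9%

Forward path: (19 + 2.1s)·4.2/(s(s+1.2)). The closed-loop characteristic equation is s² + (1.2 + 4.2·2.1)s + 4.2·19 = 0.
That is s² + 10.02s + 79.8 = 0, so ω_n = 8.933 rad/s and ζ = 10.02/(2·8.933) = 0.5608.
%OS = 100·exp(−πζ/√(1−ζ²)) = 11.9%.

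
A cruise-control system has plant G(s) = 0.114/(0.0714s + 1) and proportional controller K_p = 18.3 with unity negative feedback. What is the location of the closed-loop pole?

s = -43.22

Closed loop: T(s) = K_p·G/(1+K_p·G) = 2.086/(0.0714s + 1 + 2.086), with pole at s = −(1 + 2.086)/0.0714 = −43.22.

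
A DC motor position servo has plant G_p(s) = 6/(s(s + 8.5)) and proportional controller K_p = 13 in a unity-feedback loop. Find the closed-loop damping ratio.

The closed-loop denominator is s(s+8.5) + 13·6 = s² + 8.5s + 78.
Matching s² + 2ζω_n s + ω_n²: ω_n = √78 = 8.832 rad/s and 2ζω_n = 8.5, so ζ = 8.5/(2·8.832) = 0.481.

ζ = 0.481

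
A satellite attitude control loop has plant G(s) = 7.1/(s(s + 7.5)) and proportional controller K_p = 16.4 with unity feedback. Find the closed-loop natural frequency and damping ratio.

ω_n = 10.8 rad/s, ζ = 0.348

1 + K_p·G(s) = 0 gives s² + 7.5s + 116.4 = 0.
So ω_n² = 116.4 ⇒ ω_n = 10.79 rad/s, and ζ = 7.5/(2ω_n) = 0.348.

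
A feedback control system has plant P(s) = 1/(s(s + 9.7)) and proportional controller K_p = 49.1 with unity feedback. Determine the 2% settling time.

T_s ≈ 0.825 s

The closed-loop denominator s² + 9.7s + 49.1 gives ω_n = √49.1 = 7.007 and ζ = 9.7/(2ω_n) = 0.6922.
2% settling time T_s ≈ 4/(ζω_n) = 4/4.85 = 0.825 s.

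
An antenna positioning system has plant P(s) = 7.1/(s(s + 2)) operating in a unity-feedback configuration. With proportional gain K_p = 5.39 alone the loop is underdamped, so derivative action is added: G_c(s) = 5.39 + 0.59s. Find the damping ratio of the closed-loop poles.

ζ = 0.5

Forward path: (5.39 + 0.59s)·7.1/(s(s+2)). The closed-loop characteristic equation is s² + (2 + 7.1·0.59)s + 7.1·5.39 = 0.
That is s² + 6.189s + 38.27 = 0, so ω_n = 6.186 rad/s and ζ = 6.189/(2·6.186) = 0.5002.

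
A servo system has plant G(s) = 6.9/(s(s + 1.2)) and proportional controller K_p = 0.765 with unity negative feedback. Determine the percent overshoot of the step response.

Closed-loop characteristic equation: s² + 1.2s + 5.279 = 0, so ω_n = 2.297 rad/s and ζ = 1.2/(2·2.297) = 0.2612.
%OS = 100·exp(−πζ/√(1−ζ²)) = 100·exp(−π·0.2612/√0.9318) = 42.7%.

42.7%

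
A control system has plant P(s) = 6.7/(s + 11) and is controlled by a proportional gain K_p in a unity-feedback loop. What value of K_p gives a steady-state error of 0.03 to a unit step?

The loop is type 0, so e_ss(step) = 1/(1 + K_pos) with K_pos = K_p·P(0).
P(0) = 0.6091. Require 1/(1 + K_p·0.6091) = 0.03, so 1 + 0.6091·K_p = 33.33.
K_p = (33.33 − 1)/0.6091 = 53.1.

K_p = 53.1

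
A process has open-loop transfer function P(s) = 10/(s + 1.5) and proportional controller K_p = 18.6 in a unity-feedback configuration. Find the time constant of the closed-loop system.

Closed-loop transfer function: T(s) = K_p·P(s)/(1 + K_p·P(s)) = 186/(s + 1.5 + 186) = 186/(s + 187.5).
Time constant τ = 1/187.5 = 0.00533 s.

τ = 0.00533 s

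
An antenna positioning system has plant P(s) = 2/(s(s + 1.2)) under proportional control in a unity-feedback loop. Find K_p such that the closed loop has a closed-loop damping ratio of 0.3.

K_p = 2

Closed-loop characteristic equation: s² + 1.2s + K_p·2 = 0.
So ω_n = √(2K_p) and 2ζω_n = 1.2, giving ζ = 1.2/(2√(2K_p)).
Setting ζ = 0.3: √(2K_p) = 1.2/(2·0.3) = 2, so K_p = 4/2 = 2.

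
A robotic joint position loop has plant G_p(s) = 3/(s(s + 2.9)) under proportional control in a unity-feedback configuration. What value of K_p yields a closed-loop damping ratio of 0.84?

Closed-loop characteristic equation: s² + 2.9s + K_p·3 = 0.
So ω_n = √(3K_p) and 2ζω_n = 2.9, giving ζ = 2.9/(2√(3K_p)).
Setting ζ = 0.84: √(3K_p) = 2.9/(2·0.84) = 1.726, so K_p = 2.98/3 = 0.993.

K_p = 0.993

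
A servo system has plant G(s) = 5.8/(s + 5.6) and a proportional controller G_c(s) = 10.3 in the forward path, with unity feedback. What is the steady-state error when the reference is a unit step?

The loop is type 0. Static position error constant K_pos = G_c(0)·G(0) = 10.3·1.036 = 10.67.
Steady-state error to a unit step: e_ss = 1/(1+K_pos) = 1/11.67 = 0.0857.

0.0857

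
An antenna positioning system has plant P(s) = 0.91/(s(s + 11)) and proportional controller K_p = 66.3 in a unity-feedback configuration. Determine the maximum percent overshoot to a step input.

The closed-loop denominator s² + 11s + 60.33 gives ω_n = √60.33 = 7.767 and ζ = 11/(2ω_n) = 0.7081.
%OS = 100·exp(−πζ/√(1−ζ²)) = 100·exp(−π·0.7081/√0.4986) = 4.28%.

4.28%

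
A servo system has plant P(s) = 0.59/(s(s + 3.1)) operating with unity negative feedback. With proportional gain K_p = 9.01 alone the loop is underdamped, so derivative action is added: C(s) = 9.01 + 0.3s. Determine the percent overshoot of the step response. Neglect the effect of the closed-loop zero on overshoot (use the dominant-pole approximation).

4.19%

Forward path: (9.01 + 0.3s)·0.59/(s(s+3.1)). The closed-loop characteristic equation is s² + (3.1 + 0.59·0.3)s + 0.59·9.01 = 0.
That is s² + 3.277s + 5.316 = 0, so ω_n = 2.306 rad/s and ζ = 3.277/(2·2.306) = 0.7107.
%OS = 100·exp(−πζ/√(1−ζ²)) = 4.19%.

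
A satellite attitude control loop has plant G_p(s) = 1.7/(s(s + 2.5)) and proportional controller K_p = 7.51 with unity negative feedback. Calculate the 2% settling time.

T_s ≈ 3.2 s

From 1 + K_pG_p(s) = 0: s² + 2.5s + 12.77 = 0 ⇒ ω_n = 3.573, ζ = 0.3498.
2% settling time T_s ≈ 4/(ζω_n) = 4/1.25 = 3.2 s.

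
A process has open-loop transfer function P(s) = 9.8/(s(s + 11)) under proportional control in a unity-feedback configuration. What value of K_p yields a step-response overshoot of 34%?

From %OS = 100·exp(−πζ/√(1−ζ²)) = 34%, ζ = −ln(0.34)/√(π²+ln²(0.34)) = 0.3248.
Characteristic equation s² + 11s + 9.8K_p = 0 gives ζ = 11/(2√(9.8K_p)).
Setting ζ = 0.3248: √(9.8K_p) = 11/(2·0.3248) = 16.93, so K_p = 286.8/9.8 = 29.3.

K_p = 29.3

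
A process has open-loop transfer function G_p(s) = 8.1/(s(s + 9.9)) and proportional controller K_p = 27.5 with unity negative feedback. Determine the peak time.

T_p = 0.223 s

The closed-loop denominator s² + 9.9s + 222.8 gives ω_n = √222.8 = 14.92 and ζ = 9.9/(2ω_n) = 0.3317.
Damped frequency ω_d = ω_n√(1−ζ²) = 14.08 rad/s, so peak time T_p = π/ω_d = 0.223 s.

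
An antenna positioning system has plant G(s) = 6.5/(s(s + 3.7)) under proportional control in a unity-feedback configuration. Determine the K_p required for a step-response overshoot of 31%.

K_p = 4.32

From %OS = 100·exp(−πζ/√(1−ζ²)) = 31%, ζ = −ln(0.31)/√(π²+ln²(0.31)) = 0.3493.
Characteristic equation s² + 3.7s + 6.5K_p = 0 gives ζ = 3.7/(2√(6.5K_p)).
Setting ζ = 0.3493: √(6.5K_p) = 3.7/(2·0.3493) = 5.296, so K_p = 28.05/6.5 = 4.32.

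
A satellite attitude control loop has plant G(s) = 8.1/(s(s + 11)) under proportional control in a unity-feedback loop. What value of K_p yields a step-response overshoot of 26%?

K_p = 24

From %OS = 100·exp(−πζ/√(1−ζ²)) = 26%, ζ = −ln(0.26)/√(π²+ln²(0.26)) = 0.3941.
Characteristic equation s² + 11s + 8.1K_p = 0 gives ζ = 11/(2√(8.1K_p)).
Setting ζ = 0.3941: √(8.1K_p) = 11/(2·0.3941) = 13.96, so K_p = 194.8/8.1 = 24.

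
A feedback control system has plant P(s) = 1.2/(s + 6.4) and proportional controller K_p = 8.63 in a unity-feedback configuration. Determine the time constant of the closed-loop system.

τ = 0.0597 s

Closed-loop transfer function: T(s) = K_p·P(s)/(1 + K_p·P(s)) = 10.36/(s + 6.4 + 10.36) = 10.36/(s + 16.76).
Time constant τ = 1/16.76 = 0.0597 s.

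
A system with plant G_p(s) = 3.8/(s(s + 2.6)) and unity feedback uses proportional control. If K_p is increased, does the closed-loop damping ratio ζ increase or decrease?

ζ = 2.6/(2√(3.8K_p)); increasing K_p raises the denominator, so ζ falls.

decrease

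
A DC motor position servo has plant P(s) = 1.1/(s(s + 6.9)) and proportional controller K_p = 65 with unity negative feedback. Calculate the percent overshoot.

Closed-loop characteristic equation: s² + 6.9s + 71.5 = 0, so ω_n = 8.456 rad/s and ζ = 6.9/(2·8.456) = 0.408.
%OS = 100·exp(−πζ/√(1−ζ²)) = 100·exp(−π·0.408/√0.8335) = 24.6%.

24.6%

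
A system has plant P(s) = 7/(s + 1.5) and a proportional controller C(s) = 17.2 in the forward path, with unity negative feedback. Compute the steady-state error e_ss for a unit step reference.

0.0123

The loop is type 0. Static position error constant K_pos = C(0)·P(0) = 17.2·4.667 = 80.27.
Steady-state error to a unit step: e_ss = 1/(1+K_pos) = 1/81.27 = 0.0123.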